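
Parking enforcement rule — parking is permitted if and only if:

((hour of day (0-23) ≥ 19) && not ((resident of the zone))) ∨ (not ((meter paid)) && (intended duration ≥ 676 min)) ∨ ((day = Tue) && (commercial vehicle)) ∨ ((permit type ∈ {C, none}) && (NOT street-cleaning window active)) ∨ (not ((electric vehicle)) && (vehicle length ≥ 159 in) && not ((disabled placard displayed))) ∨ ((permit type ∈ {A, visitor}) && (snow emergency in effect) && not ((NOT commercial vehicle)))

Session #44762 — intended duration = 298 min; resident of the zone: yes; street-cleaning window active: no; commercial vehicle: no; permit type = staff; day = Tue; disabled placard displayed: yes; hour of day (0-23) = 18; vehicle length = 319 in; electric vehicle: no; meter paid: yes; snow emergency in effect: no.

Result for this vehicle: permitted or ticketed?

Ticketed

Atomic conditions:
  hour of day (0-23) ≥ 19: 18 ≥ 19 is false
  resident of the zone: yes → true
  meter paid: yes → true
  intended duration ≥ 676 min: 298 ≥ 676 is false
  day = Tue: Tue == Tue is true
  commercial vehicle: no → false
  permit type ∈ {C, none}: staff is not in the set → false
  NOT street-cleaning window active: no → true
  electric vehicle: no → false
  vehicle length ≥ 159 in: 319 ≥ 159 is true
  disabled placard displayed: yes → true
  permit type ∈ {A, visitor}: staff is not in the set → false
  snow emergency in effect: no → false
  NOT commercial vehicle: no → true
Combine:
[1.2] NOT true = false
[1] false AND false = false
[2.1] NOT true = false
[2] false AND false = false
[3] true AND false = false
[4] false AND true = false
[5.1] NOT false = true
[5.3] NOT true = false
[5] true AND true AND false = false
[6.3] NOT true = false
[6] false AND false AND false = false
[root] false OR false OR false OR false OR false OR false = false
Overall: false → ticketed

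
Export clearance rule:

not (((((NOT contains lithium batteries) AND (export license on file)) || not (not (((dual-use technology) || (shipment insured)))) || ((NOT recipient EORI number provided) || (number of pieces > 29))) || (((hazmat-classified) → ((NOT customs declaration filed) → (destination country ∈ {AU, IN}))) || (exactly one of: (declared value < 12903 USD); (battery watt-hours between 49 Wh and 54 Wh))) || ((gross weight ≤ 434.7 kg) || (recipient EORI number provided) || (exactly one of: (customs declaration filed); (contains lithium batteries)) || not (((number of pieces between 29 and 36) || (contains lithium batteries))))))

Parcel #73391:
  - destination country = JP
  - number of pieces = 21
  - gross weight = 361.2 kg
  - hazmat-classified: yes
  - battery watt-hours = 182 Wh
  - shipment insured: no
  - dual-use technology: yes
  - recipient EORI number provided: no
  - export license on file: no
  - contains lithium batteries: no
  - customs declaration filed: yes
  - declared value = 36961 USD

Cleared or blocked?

Atomic conditions:
  NOT contains lithium batteries: no → true
  export license on file: no → false
  dual-use technology: yes → true
  shipment insured: no → false
  NOT recipient EORI number provided: no → true
  number of pieces > 29: 21 > 29 is false
  hazmat-classified: yes → true
  NOT customs declaration filed: yes → false
  destination country ∈ {AU, IN}: JP is not in the set → false
  declared value < 12903 USD: 36961 < 12903 is false
  battery watt-hours between 49 Wh and 54 Wh: 182 in [49, 54] is false
  gross weight ≤ 434.7 kg: 361.2 ≤ 434.7 is true
  recipient EORI number provided: no → false
  customs declaration filed: yes → true
  contains lithium batteries: no → false
  number of pieces between 29 and 36: 21 in [29, 36] is false
Combine:
[1.1.1] true AND false = false
[1.1.2.1.1] true OR false = true
[1.1.2.1] NOT true = false
[1.1.2] NOT false = true
[1.1.3] true OR false = true
[1.1] false OR true OR true = true
[1.2.1.2] false → false (antecedent false ⇒ implication holds) = true
[1.2.1] true → true = true
[1.2.2] exactly-one(false, false) = false
[1.2] true OR false = true
[1.3.3] exactly-one(true, false) = true
[1.3.4.1] false OR false = false
[1.3.4] NOT false = true
[1.3] true OR false OR true OR true = true
[1] true OR true OR true = true
[root] NOT true = false
Overall: false → blocked

Blocked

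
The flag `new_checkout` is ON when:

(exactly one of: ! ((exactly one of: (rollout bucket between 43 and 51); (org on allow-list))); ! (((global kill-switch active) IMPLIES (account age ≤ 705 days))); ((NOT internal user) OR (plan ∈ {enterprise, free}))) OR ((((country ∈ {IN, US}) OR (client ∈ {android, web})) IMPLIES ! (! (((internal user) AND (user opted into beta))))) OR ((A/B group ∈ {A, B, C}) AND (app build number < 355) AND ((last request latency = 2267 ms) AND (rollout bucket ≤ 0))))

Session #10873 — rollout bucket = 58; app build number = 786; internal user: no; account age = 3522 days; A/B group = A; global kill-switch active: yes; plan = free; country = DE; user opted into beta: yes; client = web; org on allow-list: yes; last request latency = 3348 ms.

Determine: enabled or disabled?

Disabled

Atomic conditions:
  rollout bucket between 43 and 51: 58 in [43, 51] is false
  org on allow-list: yes → true
  global kill-switch active: yes → true
  account age ≤ 705 days: 3522 ≤ 705 is false
  NOT internal user: no → true
  plan ∈ {enterprise, free}: free is in the set → true
  country ∈ {IN, US}: DE is not in the set → false
  client ∈ {android, web}: web is in the set → true
  internal user: no → false
  user opted into beta: yes → true
  A/B group ∈ {A, B, C}: A is in the set → true
  app build number < 355: 786 < 355 is false
  last request latency = 2267 ms: 3348 == 2267 is false
  rollout bucket ≤ 0: 58 ≤ 0 is false
Combine:
[1.1.1] exactly-one(false, true) = true
[1.1] NOT true = false
[1.2.1] true → false = false
[1.2] NOT false = true
[1.3] true OR true = true
[1] exactly-one(false, true, true) = false
[2.1.1] false OR true = true
[2.1.2.1.1] false AND true = false
[2.1.2.1] NOT false = true
[2.1.2] NOT true = false
[2.1] true → false = false
[2.2.3] false AND false = false
[2.2] true AND false AND false = false
[2] false OR false = false
[root] false OR false = false
Overall: false → disabled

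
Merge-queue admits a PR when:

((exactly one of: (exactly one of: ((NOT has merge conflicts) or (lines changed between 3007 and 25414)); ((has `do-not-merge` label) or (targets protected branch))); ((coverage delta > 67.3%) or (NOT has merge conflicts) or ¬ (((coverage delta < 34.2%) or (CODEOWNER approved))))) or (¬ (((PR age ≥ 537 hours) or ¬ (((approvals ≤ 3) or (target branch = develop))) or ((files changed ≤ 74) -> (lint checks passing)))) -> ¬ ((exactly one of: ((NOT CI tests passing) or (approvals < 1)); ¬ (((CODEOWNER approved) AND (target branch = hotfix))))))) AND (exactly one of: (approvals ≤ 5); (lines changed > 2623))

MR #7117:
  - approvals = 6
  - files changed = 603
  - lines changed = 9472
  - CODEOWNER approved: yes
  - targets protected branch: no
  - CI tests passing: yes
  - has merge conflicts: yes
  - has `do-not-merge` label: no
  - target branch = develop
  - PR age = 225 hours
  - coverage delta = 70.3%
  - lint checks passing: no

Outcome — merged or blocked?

Atomic conditions:
  NOT has merge conflicts: yes → false
  lines changed between 3007 and 25414: 9472 in [3007, 25414] is true
  has `do-not-merge` label: no → false
  targets protected branch: no → false
  coverage delta > 67.3%: 70.3 > 67.3 is true
  coverage delta < 34.2%: 70.3 < 34.2 is false
  CODEOWNER approved: yes → true
  PR age ≥ 537 hours: 225 ≥ 537 is false
  approvals ≤ 3: 6 ≤ 3 is false
  target branch = develop: develop == develop is true
  files changed ≤ 74: 603 ≤ 74 is false
  lint checks passing: no → false
  NOT CI tests passing: yes → false
  approvals < 1: 6 < 1 is false
  target branch = hotfix: develop == hotfix is false
  approvals ≤ 5: 6 ≤ 5 is false
  lines changed > 2623: 9472 > 2623 is true
Combine:
[1.1.1.1] false OR true = true
[1.1.1.2] false OR false = false
[1.1.1] exactly-one(true, false) = true
[1.1.2.3.1] false OR true = true
[1.1.2.3] NOT true = false
[1.1.2] true OR false OR false = true
[1.1] exactly-one(true, true) = false
[1.2.1.1.2.1] false OR true = true
[1.2.1.1.2] NOT true = false
[1.2.1.1.3] false → false (antecedent false ⇒ implication holds) = true
[1.2.1.1] false OR false OR true = true
[1.2.1] NOT true = false
[1.2.2.1.1] false OR false = false
[1.2.2.1.2.1] true AND false = false
[1.2.2.1.2] NOT false = true
[1.2.2.1] exactly-one(false, true) = true
[1.2.2] NOT true = false
[1.2] false → false (antecedent false ⇒ implication holds) = true
[1] false OR true = true
[2] exactly-one(false, true) = true
[root] true AND true = true
Overall: true → merged

Merged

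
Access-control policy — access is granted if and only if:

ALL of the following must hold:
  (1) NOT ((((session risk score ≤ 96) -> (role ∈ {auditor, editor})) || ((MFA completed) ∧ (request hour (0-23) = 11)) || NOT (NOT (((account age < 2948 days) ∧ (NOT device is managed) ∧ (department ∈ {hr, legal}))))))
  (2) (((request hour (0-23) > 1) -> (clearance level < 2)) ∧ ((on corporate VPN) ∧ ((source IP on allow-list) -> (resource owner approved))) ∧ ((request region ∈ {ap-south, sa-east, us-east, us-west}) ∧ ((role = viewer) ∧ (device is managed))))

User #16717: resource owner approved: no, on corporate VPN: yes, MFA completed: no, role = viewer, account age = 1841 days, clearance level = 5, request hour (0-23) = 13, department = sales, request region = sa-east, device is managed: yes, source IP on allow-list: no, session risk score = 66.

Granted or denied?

Atomic conditions:
  session risk score ≤ 96: 66 ≤ 96 is true
  role ∈ {auditor, editor}: viewer is not in the set → false
  MFA completed: no → false
  request hour (0-23) = 11: 13 == 11 is false
  account age < 2948 days: 1841 < 2948 is true
  NOT device is managed: yes → false
  department ∈ {hr, legal}: sales is not in the set → false
  request hour (0-23) > 1: 13 > 1 is true
  clearance level < 2: 5 < 2 is false
  on corporate VPN: yes → true
  source IP on allow-list: no → false
  resource owner approved: no → false
  request region ∈ {ap-south, sa-east, us-east, us-west}: sa-east is in the set → true
  role = viewer: viewer == viewer is true
  device is managed: yes → true
Combine:
[1.1.1] true → false = false
[1.1.2] false AND false = false
[1.1.3.1.1] true AND false AND false = false
[1.1.3.1] NOT false = true
[1.1.3] NOT true = false
[1.1] false OR false OR false = false
[1] NOT false = true
[2.1] true → false = false
[2.2.2] false → false (antecedent false ⇒ implication holds) = true
[2.2] true AND true = true
[2.3.2] true AND true = true
[2.3] true AND true = true
[2] false AND true AND true = false
[root] true AND false = false
Overall: false → denied

Denied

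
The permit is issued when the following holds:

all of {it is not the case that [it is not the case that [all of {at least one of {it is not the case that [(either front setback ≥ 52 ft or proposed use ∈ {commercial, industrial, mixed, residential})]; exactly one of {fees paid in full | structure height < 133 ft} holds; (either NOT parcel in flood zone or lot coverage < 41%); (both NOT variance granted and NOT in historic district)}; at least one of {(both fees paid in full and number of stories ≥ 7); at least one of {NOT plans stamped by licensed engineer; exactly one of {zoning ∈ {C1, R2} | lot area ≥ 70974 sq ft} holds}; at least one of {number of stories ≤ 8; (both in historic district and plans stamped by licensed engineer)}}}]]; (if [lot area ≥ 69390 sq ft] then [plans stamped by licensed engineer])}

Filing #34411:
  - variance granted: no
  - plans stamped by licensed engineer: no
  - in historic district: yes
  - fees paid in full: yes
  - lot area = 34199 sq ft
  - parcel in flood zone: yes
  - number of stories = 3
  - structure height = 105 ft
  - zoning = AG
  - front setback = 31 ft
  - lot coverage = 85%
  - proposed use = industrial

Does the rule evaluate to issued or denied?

Atomic conditions:
  front setback ≥ 52 ft: 31 ≥ 52 is false
  proposed use ∈ {commercial, industrial, mixed, residential}: industrial is in the set → true
  fees paid in full: yes → true
  structure height < 133 ft: 105 < 133 is true
  NOT parcel in flood zone: yes → false
  lot coverage < 41%: 85 < 41 is false
  NOT variance granted: no → true
  NOT in historic district: yes → false
  number of stories ≥ 7: 3 ≥ 7 is false
  NOT plans stamped by licensed engineer: no → true
  zoning ∈ {C1, R2}: AG is not in the set → false
  lot area ≥ 70974 sq ft: 34199 ≥ 70974 is false
  number of stories ≤ 8: 3 ≤ 8 is true
  in historic district: yes → true
  plans stamped by licensed engineer: no → false
  lot area ≥ 69390 sq ft: 34199 ≥ 69390 is false
Combine:
[1.1.1.1.1.1] false OR true = true
[1.1.1.1.1] NOT true = false
[1.1.1.1.2] exactly-one(true, true) = false
[1.1.1.1.3] false OR false = false
[1.1.1.1.4] true AND false = false
[1.1.1.1] false OR false OR false OR false = false
[1.1.1.2.1] true AND false = false
[1.1.1.2.2.2] exactly-one(false, false) = false
[1.1.1.2.2] true OR false = true
[1.1.1.2.3.2] true AND false = false
[1.1.1.2.3] true OR false = true
[1.1.1.2] false OR true OR true = true
[1.1.1] false AND true = false
[1.1] NOT false = true
[1] NOT true = false
[2] false → false (antecedent false ⇒ implication holds) = true
[root] false AND true = false
Overall: false → denied

Denied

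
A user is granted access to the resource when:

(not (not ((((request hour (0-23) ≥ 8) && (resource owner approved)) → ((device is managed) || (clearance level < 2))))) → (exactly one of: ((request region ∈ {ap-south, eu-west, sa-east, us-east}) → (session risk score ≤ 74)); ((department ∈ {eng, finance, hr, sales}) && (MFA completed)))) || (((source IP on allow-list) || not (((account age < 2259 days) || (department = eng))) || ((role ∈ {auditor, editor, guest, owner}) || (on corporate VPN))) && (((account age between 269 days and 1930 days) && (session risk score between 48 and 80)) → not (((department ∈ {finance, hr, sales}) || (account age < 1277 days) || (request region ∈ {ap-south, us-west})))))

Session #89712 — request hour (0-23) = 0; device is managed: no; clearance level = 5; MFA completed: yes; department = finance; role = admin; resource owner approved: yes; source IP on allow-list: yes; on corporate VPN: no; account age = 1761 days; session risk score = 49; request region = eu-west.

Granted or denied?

Atomic conditions:
  request hour (0-23) ≥ 8: 0 ≥ 8 is false
  resource owner approved: yes → true
  device is managed: no → false
  clearance level < 2: 5 < 2 is false
  request region ∈ {ap-south, eu-west, sa-east, us-east}: eu-west is in the set → true
  session risk score ≤ 74: 49 ≤ 74 is true
  department ∈ {eng, finance, hr, sales}: finance is in the set → true
  MFA completed: yes → true
  source IP on allow-list: yes → true
  account age < 2259 days: 1761 < 2259 is true
  department = eng: finance == eng is false
  role ∈ {auditor, editor, guest, owner}: admin is not in the set → false
  on corporate VPN: no → false
  account age between 269 days and 1930 days: 1761 in [269, 1930] is true
  session risk score between 48 and 80: 49 in [48, 80] is true
  department ∈ {finance, hr, sales}: finance is in the set → true
  account age < 1277 days: 1761 < 1277 is false
  request region ∈ {ap-south, us-west}: eu-west is not in the set → false
Combine:
[1.1.1.1.1] false AND true = false
[1.1.1.1.2] false OR false = false
[1.1.1.1] false → false (antecedent false ⇒ implication holds) = true
[1.1.1] NOT true = false
[1.1] NOT false = true
[1.2.1] true → true = true
[1.2.2] true AND true = true
[1.2] exactly-one(true, true) = false
[1] true → false = false
[2.1.2.1] true OR false = true
[2.1.2] NOT true = false
[2.1.3] false OR false = false
[2.1] true OR false OR false = true
[2.2.1] true AND true = true
[2.2.2.1] true OR false OR false = true
[2.2.2] NOT true = false
[2.2] true → false = false
[2] true AND false = false
[root] false OR false = false
Overall: false → denied

Denied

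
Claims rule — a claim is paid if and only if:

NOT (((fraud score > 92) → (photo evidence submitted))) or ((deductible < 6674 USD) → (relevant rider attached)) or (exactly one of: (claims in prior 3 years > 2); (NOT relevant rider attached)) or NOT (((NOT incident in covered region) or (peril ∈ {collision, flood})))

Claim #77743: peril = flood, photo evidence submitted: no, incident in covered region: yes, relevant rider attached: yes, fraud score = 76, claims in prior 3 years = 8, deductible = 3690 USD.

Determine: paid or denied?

Paid

Atomic conditions:
  fraud score > 92: 76 > 92 is false
  photo evidence submitted: no → false
  deductible < 6674 USD: 3690 < 6674 is true
  relevant rider attached: yes → true
  claims in prior 3 years > 2: 8 > 2 is true
  NOT relevant rider attached: yes → false
  NOT incident in covered region: yes → false
  peril ∈ {collision, flood}: flood is in the set → true
Combine:
[1.1] false → false (antecedent false ⇒ implication holds) = true
[1] NOT true = false
[2] true → true = true
[3] exactly-one(true, false) = true
[4.1] false OR true = true
[4] NOT true = false
[root] false OR true OR true OR false = true
Overall: true → paid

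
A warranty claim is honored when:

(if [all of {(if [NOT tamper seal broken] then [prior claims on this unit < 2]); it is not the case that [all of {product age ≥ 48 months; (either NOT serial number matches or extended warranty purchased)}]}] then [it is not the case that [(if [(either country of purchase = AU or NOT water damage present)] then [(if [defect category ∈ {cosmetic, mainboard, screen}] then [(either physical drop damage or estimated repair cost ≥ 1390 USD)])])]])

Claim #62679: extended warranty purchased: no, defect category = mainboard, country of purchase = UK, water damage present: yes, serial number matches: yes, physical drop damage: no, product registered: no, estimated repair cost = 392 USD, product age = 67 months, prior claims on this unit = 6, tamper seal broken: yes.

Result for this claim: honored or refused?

Refused

Atomic conditions:
  NOT tamper seal broken: yes → false
  prior claims on this unit < 2: 6 < 2 is false
  product age ≥ 48 months: 67 ≥ 48 is true
  NOT serial number matches: yes → false
  extended warranty purchased: no → false
  country of purchase = AU: UK == AU is false
  NOT water damage present: yes → false
  defect category ∈ {cosmetic, mainboard, screen}: mainboard is in the set → true
  physical drop damage: no → false
  estimated repair cost ≥ 1390 USD: 392 ≥ 1390 is false
Combine:
[1.1] false → false (antecedent false ⇒ implication holds) = true
[1.2.1.2] false OR false = false
[1.2.1] true AND false = false
[1.2] NOT false = true
[1] true AND true = true
[2.1.1] false OR false = false
[2.1.2.2] false OR false = false
[2.1.2] true → false = false
[2.1] false → false (antecedent false ⇒ implication holds) = true
[2] NOT true = false
[root] true → false = false
Overall: false → refused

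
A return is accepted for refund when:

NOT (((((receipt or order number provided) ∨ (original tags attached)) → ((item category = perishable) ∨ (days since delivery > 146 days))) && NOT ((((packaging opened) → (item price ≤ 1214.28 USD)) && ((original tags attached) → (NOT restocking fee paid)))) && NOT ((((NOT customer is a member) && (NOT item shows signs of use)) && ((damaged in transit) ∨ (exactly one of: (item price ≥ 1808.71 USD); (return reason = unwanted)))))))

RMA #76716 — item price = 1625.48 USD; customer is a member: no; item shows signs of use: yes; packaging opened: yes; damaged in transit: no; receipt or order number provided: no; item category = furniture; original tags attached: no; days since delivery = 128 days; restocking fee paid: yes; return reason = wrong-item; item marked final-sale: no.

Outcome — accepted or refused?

Refused

Atomic conditions:
  receipt or order number provided: no → false
  original tags attached: no → false
  item category = perishable: furniture == perishable is false
  days since delivery > 146 days: 128 > 146 is false
  packaging opened: yes → true
  item price ≤ 1214.28 USD: 1625.48 ≤ 1214.28 is false
  NOT restocking fee paid: yes → false
  NOT customer is a member: no → true
  NOT item shows signs of use: yes → false
  damaged in transit: no → false
  item price ≥ 1808.71 USD: 1625.48 ≥ 1808.71 is false
  return reason = unwanted: wrong-item == unwanted is false
Combine:
[1.1.1] false OR false = false
[1.1.2] false OR false = false
[1.1] false → false (antecedent false ⇒ implication holds) = true
[1.2.1.1] true → false = false
[1.2.1.2] false → false (antecedent false ⇒ implication holds) = true
[1.2.1] false AND true = false
[1.2] NOT false = true
[1.3.1.1] true AND false = false
[1.3.1.2.2] exactly-one(false, false) = false
[1.3.1.2] false OR false = false
[1.3.1] false AND false = false
[1.3] NOT false = true
[1] true AND true AND true = true
[root] NOT true = false
Overall: false → refused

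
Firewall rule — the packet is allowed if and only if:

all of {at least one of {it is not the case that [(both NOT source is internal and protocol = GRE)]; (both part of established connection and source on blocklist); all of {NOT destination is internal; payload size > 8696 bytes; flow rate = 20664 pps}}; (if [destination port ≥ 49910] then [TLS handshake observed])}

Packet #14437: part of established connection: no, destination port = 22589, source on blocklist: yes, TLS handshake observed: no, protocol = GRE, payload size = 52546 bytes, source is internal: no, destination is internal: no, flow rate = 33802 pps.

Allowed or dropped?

Atomic conditions:
  NOT source is internal: no → true
  protocol = GRE: GRE == GRE is true
  part of established connection: no → false
  source on blocklist: yes → true
  NOT destination is internal: no → true
  payload size > 8696 bytes: 52546 > 8696 is true
  flow rate = 20664 pps: 33802 == 20664 is false
  destination port ≥ 49910: 22589 ≥ 49910 is false
  TLS handshake observed: no → false
Combine:
[1.1.1] true AND true = true
[1.1] NOT true = false
[1.2] false AND true = false
[1.3] true AND true AND false = false
[1] false OR false OR false = false
[2] false → false (antecedent false ⇒ implication holds) = true
[root] false AND true = false
Overall: false → dropped

Dropped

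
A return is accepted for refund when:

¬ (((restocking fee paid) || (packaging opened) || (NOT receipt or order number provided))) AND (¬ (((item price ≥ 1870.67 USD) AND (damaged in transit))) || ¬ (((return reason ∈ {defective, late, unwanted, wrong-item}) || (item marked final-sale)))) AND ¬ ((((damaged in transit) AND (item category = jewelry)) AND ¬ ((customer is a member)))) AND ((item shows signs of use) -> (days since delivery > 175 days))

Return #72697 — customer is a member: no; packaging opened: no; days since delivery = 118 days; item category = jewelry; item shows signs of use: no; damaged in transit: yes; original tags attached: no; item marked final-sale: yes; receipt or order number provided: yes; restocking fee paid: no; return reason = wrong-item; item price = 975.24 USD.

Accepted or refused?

Refused

Atomic conditions:
  restocking fee paid: no → false
  packaging opened: no → false
  NOT receipt or order number provided: yes → false
  item price ≥ 1870.67 USD: 975.24 ≥ 1870.67 is false
  damaged in transit: yes → true
  return reason ∈ {defective, late, unwanted, wrong-item}: wrong-item is in the set → true
  item marked final-sale: yes → true
  item category = jewelry: jewelry == jewelry is true
  customer is a member: no → false
  item shows signs of use: no → false
  days since delivery > 175 days: 118 > 175 is false
Combine:
[1.1] false OR false OR false = false
[1] NOT false = true
[2.1.1] false AND true = false
[2.1] NOT false = true
[2.2.1] true OR true = true
[2.2] NOT true = false
[2] true OR false = true
[3.1.1] true AND true = true
[3.1.2] NOT false = true
[3.1] true AND true = true
[3] NOT true = false
[4] false → false (antecedent false ⇒ implication holds) = true
[root] true AND true AND false AND true = false
Overall: false → refused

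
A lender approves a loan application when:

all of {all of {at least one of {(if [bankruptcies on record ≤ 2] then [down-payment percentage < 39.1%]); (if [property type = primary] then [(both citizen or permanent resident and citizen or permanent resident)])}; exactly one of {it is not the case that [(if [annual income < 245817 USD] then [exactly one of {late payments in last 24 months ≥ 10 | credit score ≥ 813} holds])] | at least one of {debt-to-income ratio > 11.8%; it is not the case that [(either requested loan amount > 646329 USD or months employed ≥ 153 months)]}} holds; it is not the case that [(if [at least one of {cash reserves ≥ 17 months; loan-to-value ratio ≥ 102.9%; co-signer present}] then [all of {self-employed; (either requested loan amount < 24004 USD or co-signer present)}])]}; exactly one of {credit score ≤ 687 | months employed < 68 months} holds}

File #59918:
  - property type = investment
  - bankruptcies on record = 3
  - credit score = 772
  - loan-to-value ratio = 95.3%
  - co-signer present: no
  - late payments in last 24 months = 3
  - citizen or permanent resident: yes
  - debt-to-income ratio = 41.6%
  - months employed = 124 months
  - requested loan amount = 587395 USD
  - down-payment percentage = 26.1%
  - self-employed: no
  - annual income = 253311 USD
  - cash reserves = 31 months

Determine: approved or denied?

Atomic conditions:
  bankruptcies on record ≤ 2: 3 ≤ 2 is false
  down-payment percentage < 39.1%: 26.1 < 39.1 is true
  property type = primary: investment == primary is false
  citizen or permanent resident: yes → true
  annual income < 245817 USD: 253311 < 245817 is false
  late payments in last 24 months ≥ 10: 3 ≥ 10 is false
  credit score ≥ 813: 772 ≥ 813 is false
  debt-to-income ratio > 11.8%: 41.6 > 11.8 is true
  requested loan amount > 646329 USD: 587395 > 646329 is false
  months employed ≥ 153 months: 124 ≥ 153 is false
  cash reserves ≥ 17 months: 31 ≥ 17 is true
  loan-to-value ratio ≥ 102.9%: 95.3 ≥ 102.9 is false
  co-signer present: no → false
  self-employed: no → false
  requested loan amount < 24004 USD: 587395 < 24004 is false
  credit score ≤ 687: 772 ≤ 687 is false
  months employed < 68 months: 124 < 68 is false
Combine:
[1.1.1] false → true (antecedent false ⇒ implication holds) = true
[1.1.2.2] true AND true = true
[1.1.2] false → true (antecedent false ⇒ implication holds) = true
[1.1] true OR true = true
[1.2.1.1.2] exactly-one(false, false) = false
[1.2.1.1] false → false (antecedent false ⇒ implication holds) = true
[1.2.1] NOT true = false
[1.2.2.2.1] false OR false = false
[1.2.2.2] NOT false = true
[1.2.2] true OR true = true
[1.2] exactly-one(false, true) = true
[1.3.1.1] true OR false OR false = true
[1.3.1.2.2] false OR false = false
[1.3.1.2] false AND false = false
[1.3.1] true → false = false
[1.3] NOT false = true
[1] true AND true AND true = true
[2] exactly-one(false, false) = false
[root] true AND false = false
Overall: false → denied

Denied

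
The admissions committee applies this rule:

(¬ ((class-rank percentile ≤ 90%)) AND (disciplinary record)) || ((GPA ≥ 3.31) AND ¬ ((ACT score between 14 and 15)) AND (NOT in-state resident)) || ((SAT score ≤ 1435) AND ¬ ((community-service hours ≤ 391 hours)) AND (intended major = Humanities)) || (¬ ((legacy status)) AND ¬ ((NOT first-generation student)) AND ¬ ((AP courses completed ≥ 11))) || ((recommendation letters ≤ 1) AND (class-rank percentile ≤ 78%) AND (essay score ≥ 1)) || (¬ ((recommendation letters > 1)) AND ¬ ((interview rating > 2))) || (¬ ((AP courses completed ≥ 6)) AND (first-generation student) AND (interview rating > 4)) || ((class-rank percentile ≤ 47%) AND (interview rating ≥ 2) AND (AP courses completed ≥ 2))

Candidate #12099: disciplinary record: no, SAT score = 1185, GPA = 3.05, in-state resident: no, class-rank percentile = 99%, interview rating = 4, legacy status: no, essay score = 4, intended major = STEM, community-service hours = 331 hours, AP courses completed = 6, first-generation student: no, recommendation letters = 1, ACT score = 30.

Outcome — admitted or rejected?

Rejected

Atomic conditions:
  class-rank percentile ≤ 90%: 99 ≤ 90 is false
  disciplinary record: no → false
  GPA ≥ 3.31: 3.05 ≥ 3.31 is false
  ACT score between 14 and 15: 30 in [14, 15] is false
  NOT in-state resident: no → true
  SAT score ≤ 1435: 1185 ≤ 1435 is true
  community-service hours ≤ 391 hours: 331 ≤ 391 is true
  intended major = Humanities: STEM == Humanities is false
  legacy status: no → false
  NOT first-generation student: no → true
  AP courses completed ≥ 11: 6 ≥ 11 is false
  recommendation letters ≤ 1: 1 ≤ 1 is true
  class-rank percentile ≤ 78%: 99 ≤ 78 is false
  essay score ≥ 1: 4 ≥ 1 is true
  recommendation letters > 1: 1 > 1 is false
  interview rating > 2: 4 > 2 is true
  AP courses completed ≥ 6: 6 ≥ 6 is true
  first-generation student: no → false
  interview rating > 4: 4 > 4 is false
  class-rank percentile ≤ 47%: 99 ≤ 47 is false
  interview rating ≥ 2: 4 ≥ 2 is true
  AP courses completed ≥ 2: 6 ≥ 2 is true
Combine:
[1.1] NOT false = true
[1] true AND false = false
[2.2] NOT false = true
[2] false AND true AND true = false
[3.2] NOT true = false
[3] true AND false AND false = false
[4.1] NOT false = true
[4.2] NOT true = false
[4.3] NOT false = true
[4] true AND false AND true = false
[5] true AND false AND true = false
[6.1] NOT false = true
[6.2] NOT true = false
[6] true AND false = false
[7.1] NOT true = false
[7] false AND false AND false = false
[8] false AND true AND true = false
[root] false OR false OR false OR false OR false OR false OR false OR false = false
Overall: false → rejected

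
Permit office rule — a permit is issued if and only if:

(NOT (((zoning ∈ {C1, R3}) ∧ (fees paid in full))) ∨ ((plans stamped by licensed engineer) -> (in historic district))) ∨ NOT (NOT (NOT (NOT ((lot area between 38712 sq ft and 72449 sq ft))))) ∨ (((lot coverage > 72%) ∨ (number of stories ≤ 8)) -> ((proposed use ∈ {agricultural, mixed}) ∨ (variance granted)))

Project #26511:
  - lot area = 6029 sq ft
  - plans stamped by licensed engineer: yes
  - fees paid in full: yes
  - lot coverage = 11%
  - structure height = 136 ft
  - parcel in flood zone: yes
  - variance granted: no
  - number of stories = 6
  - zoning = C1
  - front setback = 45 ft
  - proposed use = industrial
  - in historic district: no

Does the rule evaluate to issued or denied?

Denied

Atomic conditions:
  zoning ∈ {C1, R3}: C1 is in the set → true
  fees paid in full: yes → true
  plans stamped by licensed engineer: yes → true
  in historic district: no → false
  lot area between 38712 sq ft and 72449 sq ft: 6029 in [38712, 72449] is false
  lot coverage > 72%: 11 > 72 is false
  number of stories ≤ 8: 6 ≤ 8 is true
  proposed use ∈ {agricultural, mixed}: industrial is not in the set → false
  variance granted: no → false
Combine:
[1.1.1] true AND true = true
[1.1] NOT true = false
[1.2] true → false = false
[1] false OR false = false
[2.1.1.1] NOT false = true
[2.1.1] NOT true = false
[2.1] NOT false = true
[2] NOT true = false
[3.1] false OR true = true
[3.2] false OR false = false
[3] true → false = false
[root] false OR false OR false = false
Overall: false → denied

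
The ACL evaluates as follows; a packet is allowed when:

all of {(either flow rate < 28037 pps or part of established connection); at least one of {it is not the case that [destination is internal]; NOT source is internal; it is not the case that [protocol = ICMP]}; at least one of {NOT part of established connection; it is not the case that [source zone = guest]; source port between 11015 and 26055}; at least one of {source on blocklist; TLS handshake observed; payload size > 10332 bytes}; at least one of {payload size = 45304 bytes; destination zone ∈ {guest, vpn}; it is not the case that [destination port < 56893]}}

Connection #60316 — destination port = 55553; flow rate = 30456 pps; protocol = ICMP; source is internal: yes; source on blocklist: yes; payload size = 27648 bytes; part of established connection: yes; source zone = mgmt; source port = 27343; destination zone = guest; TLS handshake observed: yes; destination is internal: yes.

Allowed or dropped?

Dropped

Atomic conditions:
  flow rate < 28037 pps: 30456 < 28037 is false
  part of established connection: yes → true
  destination is internal: yes → true
  NOT source is internal: yes → false
  protocol = ICMP: ICMP == ICMP is true
  NOT part of established connection: yes → false
  source zone = guest: mgmt == guest is false
  source port between 11015 and 26055: 27343 in [11015, 26055] is false
  source on blocklist: yes → true
  TLS handshake observed: yes → true
  payload size > 10332 bytes: 27648 > 10332 is true
  payload size = 45304 bytes: 27648 == 45304 is false
  destination zone ∈ {guest, vpn}: guest is in the set → true
  destination port < 56893: 55553 < 56893 is true
Combine:
[1] false OR true = true
[2.1] NOT true = false
[2.3] NOT true = false
[2] false OR false OR false = false
[3.2] NOT false = true
[3] false OR true OR false = true
[4] true OR true OR true = true
[5.3] NOT true = false
[5] false OR true OR false = true
[root] true AND false AND true AND true AND true = false
Overall: false → dropped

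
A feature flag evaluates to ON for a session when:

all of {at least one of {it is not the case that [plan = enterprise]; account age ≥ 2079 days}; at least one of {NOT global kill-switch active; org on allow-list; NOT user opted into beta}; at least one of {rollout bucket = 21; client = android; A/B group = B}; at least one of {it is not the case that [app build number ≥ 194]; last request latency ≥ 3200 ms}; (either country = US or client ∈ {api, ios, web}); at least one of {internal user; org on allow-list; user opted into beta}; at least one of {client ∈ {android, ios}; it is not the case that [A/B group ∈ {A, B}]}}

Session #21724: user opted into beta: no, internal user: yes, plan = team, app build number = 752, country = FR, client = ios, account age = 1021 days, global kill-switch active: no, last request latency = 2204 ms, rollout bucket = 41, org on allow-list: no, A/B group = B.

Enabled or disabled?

Atomic conditions:
  plan = enterprise: team == enterprise is false
  account age ≥ 2079 days: 1021 ≥ 2079 is false
  NOT global kill-switch active: no → true
  org on allow-list: no → false
  NOT user opted into beta: no → true
  rollout bucket = 21: 41 == 21 is false
  client = android: ios == android is false
  A/B group = B: B == B is true
  app build number ≥ 194: 752 ≥ 194 is true
  last request latency ≥ 3200 ms: 2204 ≥ 3200 is false
  country = US: FR == US is false
  client ∈ {api, ios, web}: ios is in the set → true
  internal user: yes → true
  user opted into beta: no → false
  client ∈ {android, ios}: ios is in the set → true
  A/B group ∈ {A, B}: B is in the set → true
Combine:
[1.1] NOT false = true
[1] true OR false = true
[2] true OR false OR true = true
[3] false OR false OR true = true
[4.1] NOT true = false
[4] false OR false = false
[5] false OR true = true
[6] true OR false OR false = true
[7.2] NOT true = false
[7] true OR false = true
[root] true AND true AND true AND false AND true AND true AND true = false
Overall: false → disabled

Disabled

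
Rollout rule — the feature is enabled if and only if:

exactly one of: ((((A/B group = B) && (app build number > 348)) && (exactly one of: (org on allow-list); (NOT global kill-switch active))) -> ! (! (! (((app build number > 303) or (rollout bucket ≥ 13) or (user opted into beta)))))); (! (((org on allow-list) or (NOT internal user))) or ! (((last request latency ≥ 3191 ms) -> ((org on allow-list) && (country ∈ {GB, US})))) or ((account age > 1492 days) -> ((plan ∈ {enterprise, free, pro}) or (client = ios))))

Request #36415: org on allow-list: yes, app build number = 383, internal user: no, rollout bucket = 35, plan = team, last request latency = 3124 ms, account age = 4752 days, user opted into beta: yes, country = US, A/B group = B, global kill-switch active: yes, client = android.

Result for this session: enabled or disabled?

Disabled

Atomic conditions:
  A/B group = B: B == B is true
  app build number > 348: 383 > 348 is true
  org on allow-list: yes → true
  NOT global kill-switch active: yes → false
  app build number > 303: 383 > 303 is true
  rollout bucket ≥ 13: 35 ≥ 13 is true
  user opted into beta: yes → true
  NOT internal user: no → true
  last request latency ≥ 3191 ms: 3124 ≥ 3191 is false
  country ∈ {GB, US}: US is in the set → true
  account age > 1492 days: 4752 > 1492 is true
  plan ∈ {enterprise, free, pro}: team is not in the set → false
  client = ios: android == ios is false
Combine:
[1.1.1] true AND true = true
[1.1.2] exactly-one(true, false) = true
[1.1] true AND true = true
[1.2.1.1.1] true OR true OR true = true
[1.2.1.1] NOT true = false
[1.2.1] NOT false = true
[1.2] NOT true = false
[1] true → false = false
[2.1.1] true OR true = true
[2.1] NOT true = false
[2.2.1.2] true AND true = true
[2.2.1] false → true (antecedent false ⇒ implication holds) = true
[2.2] NOT true = false
[2.3.2] false OR false = false
[2.3] true → false = false
[2] false OR false OR false = false
[root] exactly-one(false, false) = false
Overall: false → disabled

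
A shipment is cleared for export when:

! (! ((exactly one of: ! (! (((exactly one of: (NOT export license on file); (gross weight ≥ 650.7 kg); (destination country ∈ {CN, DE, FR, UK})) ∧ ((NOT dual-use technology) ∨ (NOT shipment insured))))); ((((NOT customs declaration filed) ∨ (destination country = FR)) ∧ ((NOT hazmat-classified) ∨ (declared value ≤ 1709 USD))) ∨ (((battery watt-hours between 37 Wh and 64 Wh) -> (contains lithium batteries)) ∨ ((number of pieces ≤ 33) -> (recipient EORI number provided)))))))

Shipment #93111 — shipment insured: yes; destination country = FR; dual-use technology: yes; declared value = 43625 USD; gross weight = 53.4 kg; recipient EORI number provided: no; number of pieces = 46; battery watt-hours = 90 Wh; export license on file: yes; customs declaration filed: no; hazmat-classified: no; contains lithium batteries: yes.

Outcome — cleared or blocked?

Atomic conditions:
  NOT export license on file: yes → false
  gross weight ≥ 650.7 kg: 53.4 ≥ 650.7 is false
  destination country ∈ {CN, DE, FR, UK}: FR is in the set → true
  NOT dual-use technology: yes → false
  NOT shipment insured: yes → false
  NOT customs declaration filed: no → true
  destination country = FR: FR == FR is true
  NOT hazmat-classified: no → true
  declared value ≤ 1709 USD: 43625 ≤ 1709 is false
  battery watt-hours between 37 Wh and 64 Wh: 90 in [37, 64] is false
  contains lithium batteries: yes → true
  number of pieces ≤ 33: 46 ≤ 33 is false
  recipient EORI number provided: no → false
Combine:
[1.1.1.1.1.1] exactly-one(false, false, true) = true
[1.1.1.1.1.2] false OR false = false
[1.1.1.1.1] true AND false = false
[1.1.1.1] NOT false = true
[1.1.1] NOT true = false
[1.1.2.1.1] true OR true = true
[1.1.2.1.2] true OR false = true
[1.1.2.1] true AND true = true
[1.1.2.2.1] false → true (antecedent false ⇒ implication holds) = true
[1.1.2.2.2] false → false (antecedent false ⇒ implication holds) = true
[1.1.2.2] true OR true = true
[1.1.2] true OR true = true
[1.1] exactly-one(false, true) = true
[1] NOT true = false
[root] NOT false = true
Overall: true → cleared

Cleared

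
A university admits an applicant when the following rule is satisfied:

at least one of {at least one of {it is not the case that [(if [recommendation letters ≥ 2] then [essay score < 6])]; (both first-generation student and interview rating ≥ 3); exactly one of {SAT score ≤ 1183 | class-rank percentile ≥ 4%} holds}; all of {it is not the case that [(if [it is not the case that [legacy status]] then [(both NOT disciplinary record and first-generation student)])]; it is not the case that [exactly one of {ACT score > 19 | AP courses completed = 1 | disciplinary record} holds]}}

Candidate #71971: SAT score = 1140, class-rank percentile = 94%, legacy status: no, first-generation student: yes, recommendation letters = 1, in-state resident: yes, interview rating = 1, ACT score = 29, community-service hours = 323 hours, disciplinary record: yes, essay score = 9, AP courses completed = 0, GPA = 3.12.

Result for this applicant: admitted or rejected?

Admitted

Atomic conditions:
  recommendation letters ≥ 2: 1 ≥ 2 is false
  essay score < 6: 9 < 6 is false
  first-generation student: yes → true
  interview rating ≥ 3: 1 ≥ 3 is false
  SAT score ≤ 1183: 1140 ≤ 1183 is true
  class-rank percentile ≥ 4%: 94 ≥ 4 is true
  legacy status: no → false
  NOT disciplinary record: yes → false
  ACT score > 19: 29 > 19 is true
  AP courses completed = 1: 0 == 1 is false
  disciplinary record: yes → true
Combine:
[1.1.1] false → false (antecedent false ⇒ implication holds) = true
[1.1] NOT true = false
[1.2] true AND false = false
[1.3] exactly-one(true, true) = false
[1] false OR false OR false = false
[2.1.1.1] NOT false = true
[2.1.1.2] false AND true = false
[2.1.1] true → false = false
[2.1] NOT false = true
[2.2.1] exactly-one(true, false, true) = false
[2.2] NOT false = true
[2] true AND true = true
[root] false OR true = true
Overall: true → admitted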